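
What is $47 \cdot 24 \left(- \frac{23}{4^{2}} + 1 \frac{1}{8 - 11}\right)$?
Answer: $- \frac{3995}{2} \approx -1997.5$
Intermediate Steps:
$47 \cdot 24 \left(- \frac{23}{4^{2}} + 1 \frac{1}{8 - 11}\right) = 1128 \left(- \frac{23}{16} + 1 \frac{1}{8 - 11}\right) = 1128 \left(\left(-23\right) \frac{1}{16} + 1 \frac{1}{-3}\right) = 1128 \left(- \frac{23}{16} + 1 \left(- \frac{1}{3}\right)\right) = 1128 \left(- \frac{23}{16} - \frac{1}{3}\right) = 1128 \left(- \frac{85}{48}\right) = - \frac{3995}{2}$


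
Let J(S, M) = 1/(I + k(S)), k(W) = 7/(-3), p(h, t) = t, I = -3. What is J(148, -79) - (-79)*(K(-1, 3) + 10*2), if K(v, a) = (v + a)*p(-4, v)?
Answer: 22749/16 ≈ 1421.8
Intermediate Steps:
K(v, a) = v*(a + v) (K(v, a) = (v + a)*v = (a + v)*v = v*(a + v))
k(W) = -7/3 (k(W) = 7*(-1/3) = -7/3)
J(S, M) = -3/16 (J(S, M) = 1/(-3 - 7/3) = 1/(-16/3) = -3/16)
J(148, -79) - (-79)*(K(-1, 3) + 10*2) = -3/16 - (-79)*(-(3 - 1) + 10*2) = -3/16 - (-79)*(-1*2 + 20) = -3/16 - (-79)*(-2 + 20) = -3/16 - (-79)*18 = -3/16 - 1*(-1422) = -3/16 + 1422 = 22749/16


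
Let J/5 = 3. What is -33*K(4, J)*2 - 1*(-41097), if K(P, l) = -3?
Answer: 41295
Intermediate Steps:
J = 15 (J = 5*3 = 15)
-33*K(4, J)*2 - 1*(-41097) = -33*(-3)*2 - 1*(-41097) = 99*2 + 41097 = 198 + 41097 = 41295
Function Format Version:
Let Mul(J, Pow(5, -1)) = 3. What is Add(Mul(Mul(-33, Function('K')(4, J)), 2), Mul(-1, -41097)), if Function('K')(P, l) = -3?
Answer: 41295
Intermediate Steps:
J = 15 (J = Mul(5, 3) = 15)
Add(Mul(Mul(-33, Function('K')(4, J)), 2), Mul(-1, -41097)) = Add(Mul(Mul(-33, -3), 2), Mul(-1, -41097)) = Add(Mul(99, 2), 41097) = Add(198, 41097) = 41295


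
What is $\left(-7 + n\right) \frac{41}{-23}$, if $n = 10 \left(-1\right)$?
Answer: $\frac{697}{23} \approx 30.304$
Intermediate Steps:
$n = -10$
$\left(-7 + n\right) \frac{41}{-23} = \left(-7 - 10\right) \frac{41}{-23} = - 17 \cdot 41 \left(- \frac{1}{23}\right) = \left(-17\right) \left(- \frac{41}{23}\right) = \frac{697}{23}$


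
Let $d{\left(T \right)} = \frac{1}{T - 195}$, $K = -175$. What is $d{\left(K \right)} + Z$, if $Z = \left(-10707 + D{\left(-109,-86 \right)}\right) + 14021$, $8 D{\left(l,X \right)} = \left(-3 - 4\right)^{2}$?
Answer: $\frac{4913781}{1480} \approx 3320.1$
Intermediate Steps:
$d{\left(T \right)} = \frac{1}{-195 + T}$
$D{\left(l,X \right)} = \frac{49}{8}$ ($D{\left(l,X \right)} = \frac{\left(-3 - 4\right)^{2}}{8} = \frac{\left(-7\right)^{2}}{8} = \frac{1}{8} \cdot 49 = \frac{49}{8}$)
$Z = \frac{26561}{8}$ ($Z = \left(-10707 + \frac{49}{8}\right) + 14021 = - \frac{85607}{8} + 14021 = \frac{26561}{8} \approx 3320.1$)
$d{\left(K \right)} + Z = \frac{1}{-195 - 175} + \frac{26561}{8} = \frac{1}{-370} + \frac{26561}{8} = - \frac{1}{370} + \frac{26561}{8} = \frac{4913781}{1480}$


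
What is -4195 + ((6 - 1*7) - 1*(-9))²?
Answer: -4131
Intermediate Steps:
-4195 + ((6 - 1*7) - 1*(-9))² = -4195 + ((6 - 7) + 9)² = -4195 + (-1 + 9)² = -4195 + 8² = -4195 + 64 = -4131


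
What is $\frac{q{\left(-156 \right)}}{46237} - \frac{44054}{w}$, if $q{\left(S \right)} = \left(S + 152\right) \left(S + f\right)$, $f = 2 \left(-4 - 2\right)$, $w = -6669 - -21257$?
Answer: $- \frac{1013560831}{337252678} \approx -3.0053$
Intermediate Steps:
$w = 14588$ ($w = -6669 + 21257 = 14588$)
$f = -12$ ($f = 2 \left(-6\right) = -12$)
$q{\left(S \right)} = \left(-12 + S\right) \left(152 + S\right)$ ($q{\left(S \right)} = \left(S + 152\right) \left(S - 12\right) = \left(152 + S\right) \left(-12 + S\right) = \left(-12 + S\right) \left(152 + S\right)$)
$\frac{q{\left(-156 \right)}}{46237} - \frac{44054}{w} = \frac{-1824 + \left(-156\right)^{2} + 140 \left(-156\right)}{46237} - \frac{44054}{14588} = \left(-1824 + 24336 - 21840\right) \frac{1}{46237} - \frac{22027}{7294} = 672 \cdot \frac{1}{46237} - \frac{22027}{7294} = \frac{672}{46237} - \frac{22027}{7294} = - \frac{1013560831}{337252678}$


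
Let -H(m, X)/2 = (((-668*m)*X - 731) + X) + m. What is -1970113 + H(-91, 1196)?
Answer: -147375757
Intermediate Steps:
H(m, X) = 1462 - 2*X - 2*m + 1336*X*m (H(m, X) = -2*((((-668*m)*X - 731) + X) + m) = -2*(((-668*X*m - 731) + X) + m) = -2*(((-731 - 668*X*m) + X) + m) = -2*((-731 + X - 668*X*m) + m) = -2*(-731 + X + m - 668*X*m) = 1462 - 2*X - 2*m + 1336*X*m)
-1970113 + H(-91, 1196) = -1970113 + (1462 - 2*1196 - 2*(-91) + 1336*1196*(-91)) = -1970113 + (1462 - 2392 + 182 - 145404896) = -1970113 - 145405644 = -147375757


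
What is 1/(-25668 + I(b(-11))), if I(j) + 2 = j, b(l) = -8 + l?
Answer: -1/25689 ≈ -3.8927e-5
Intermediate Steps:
I(j) = -2 + j
1/(-25668 + I(b(-11))) = 1/(-25668 + (-2 + (-8 - 11))) = 1/(-25668 + (-2 - 19)) = 1/(-25668 - 21) = 1/(-25689) = -1/25689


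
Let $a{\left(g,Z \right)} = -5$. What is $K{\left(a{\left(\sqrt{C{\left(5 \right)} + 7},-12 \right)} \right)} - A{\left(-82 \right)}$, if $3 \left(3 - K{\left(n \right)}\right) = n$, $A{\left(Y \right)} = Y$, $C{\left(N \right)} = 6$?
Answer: $\frac{260}{3} \approx 86.667$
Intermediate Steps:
$K{\left(n \right)} = 3 - \frac{n}{3}$
$K{\left(a{\left(\sqrt{C{\left(5 \right)} + 7},-12 \right)} \right)} - A{\left(-82 \right)} = \left(3 - - \frac{5}{3}\right) - -82 = \left(3 + \frac{5}{3}\right) + 82 = \frac{14}{3} + 82 = \frac{260}{3}$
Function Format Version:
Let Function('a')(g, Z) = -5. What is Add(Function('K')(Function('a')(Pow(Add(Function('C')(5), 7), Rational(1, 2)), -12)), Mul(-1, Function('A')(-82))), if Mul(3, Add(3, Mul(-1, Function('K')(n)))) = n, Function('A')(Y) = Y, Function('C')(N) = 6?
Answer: Rational(260, 3) ≈ 86.667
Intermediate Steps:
Function('K')(n) = Add(3, Mul(Rational(-1, 3), n))
Add(Function('K')(Function('a')(Pow(Add(Function('C')(5), 7), Rational(1, 2)), -12)), Mul(-1, Function('A')(-82))) = Add(Add(3, Mul(Rational(-1, 3), -5)), Mul(-1, -82)) = Add(Add(3, Rational(5, 3)), 82) = Add(Rational(14, 3), 82) = Rational(260, 3)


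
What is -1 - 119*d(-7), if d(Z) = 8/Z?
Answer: 135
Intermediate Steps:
-1 - 119*d(-7) = -1 - 952/(-7) = -1 - 952*(-1)/7 = -1 - 119*(-8/7) = -1 + 136 = 135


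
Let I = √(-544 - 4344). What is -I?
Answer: -2*I*√1222 ≈ -69.914*I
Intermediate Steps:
I = 2*I*√1222 (I = √(-4888) = 2*I*√1222 ≈ 69.914*I)
-I = -2*I*√1222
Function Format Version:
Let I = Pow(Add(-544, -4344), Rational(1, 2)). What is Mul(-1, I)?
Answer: Mul(-2, I, Pow(1222, Rational(1, 2))) ≈ Mul(-69.914, I)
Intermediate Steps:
I = Mul(2, I, Pow(1222, Rational(1, 2))) (I = Pow(-4888, Rational(1, 2)) = Mul(2, I, Pow(1222, Rational(1, 2))) ≈ Mul(69.914, I))
Mul(-1, I) = Mul(-1, Mul(2, I, Pow(1222, Rational(1, 2)))) = Mul(-2, I, Pow(1222, Rational(1, 2)))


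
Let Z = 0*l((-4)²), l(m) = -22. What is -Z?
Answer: 0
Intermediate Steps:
Z = 0 (Z = 0*(-22) = 0)
-Z = -1*0 = 0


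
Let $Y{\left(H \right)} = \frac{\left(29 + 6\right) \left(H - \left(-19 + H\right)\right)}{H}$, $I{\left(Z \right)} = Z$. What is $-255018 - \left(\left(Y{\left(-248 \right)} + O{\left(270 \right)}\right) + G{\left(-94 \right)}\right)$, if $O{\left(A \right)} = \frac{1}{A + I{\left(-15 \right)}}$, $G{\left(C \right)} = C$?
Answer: $- \frac{16121224433}{63240} \approx -2.5492 \cdot 10^{5}$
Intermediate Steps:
$O{\left(A \right)} = \frac{1}{-15 + A}$ ($O{\left(A \right)} = \frac{1}{A - 15} = \frac{1}{-15 + A}$)
$Y{\left(H \right)} = \frac{665}{H}$ ($Y{\left(H \right)} = \frac{35 \cdot 19}{H} = \frac{665}{H}$)
$-255018 - \left(\left(Y{\left(-248 \right)} + O{\left(270 \right)}\right) + G{\left(-94 \right)}\right) = -255018 - \left(\left(\frac{665}{-248} + \frac{1}{-15 + 270}\right) - 94\right) = -255018 - \left(\left(665 \left(- \frac{1}{248}\right) + \frac{1}{255}\right) - 94\right) = -255018 - \left(\left(- \frac{665}{248} + \frac{1}{255}\right) - 94\right) = -255018 - \left(- \frac{169327}{63240} - 94\right) = -255018 - - \frac{6113887}{63240} = -255018 + \frac{6113887}{63240} = - \frac{16121224433}{63240}$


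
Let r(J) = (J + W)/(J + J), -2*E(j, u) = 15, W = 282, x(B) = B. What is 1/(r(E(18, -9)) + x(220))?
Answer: 10/2017 ≈ 0.0049579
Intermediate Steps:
E(j, u) = -15/2 (E(j, u) = -½*15 = -15/2)
r(J) = (282 + J)/(2*J) (r(J) = (J + 282)/(J + J) = (282 + J)/((2*J)) = (282 + J)*(1/(2*J)) = (282 + J)/(2*J))
1/(r(E(18, -9)) + x(220)) = 1/((282 - 15/2)/(2*(-15/2)) + 220) = 1/((½)*(-2/15)*(549/2) + 220) = 1/(-183/10 + 220) = 1/(2017/10) = 10/2017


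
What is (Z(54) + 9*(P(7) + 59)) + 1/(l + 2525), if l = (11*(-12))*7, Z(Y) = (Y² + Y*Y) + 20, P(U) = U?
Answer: 10320047/1601 ≈ 6446.0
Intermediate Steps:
Z(Y) = 20 + 2*Y² (Z(Y) = (Y² + Y²) + 20 = 2*Y² + 20 = 20 + 2*Y²)
l = -924 (l = -132*7 = -924)
(Z(54) + 9*(P(7) + 59)) + 1/(l + 2525) = ((20 + 2*54²) + 9*(7 + 59)) + 1/(-924 + 2525) = ((20 + 2*2916) + 9*66) + 1/1601 = ((20 + 5832) + 594) + 1/1601 = (5852 + 594) + 1/1601 = 6446 + 1/1601 = 10320047/1601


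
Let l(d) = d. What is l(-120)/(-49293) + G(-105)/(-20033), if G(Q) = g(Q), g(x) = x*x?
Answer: -180350455/329162223 ≈ -0.54791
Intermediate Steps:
g(x) = x²
G(Q) = Q²
l(-120)/(-49293) + G(-105)/(-20033) = -120/(-49293) + (-105)²/(-20033) = -120*(-1/49293) + 11025*(-1/20033) = 40/16431 - 11025/20033 = -180350455/329162223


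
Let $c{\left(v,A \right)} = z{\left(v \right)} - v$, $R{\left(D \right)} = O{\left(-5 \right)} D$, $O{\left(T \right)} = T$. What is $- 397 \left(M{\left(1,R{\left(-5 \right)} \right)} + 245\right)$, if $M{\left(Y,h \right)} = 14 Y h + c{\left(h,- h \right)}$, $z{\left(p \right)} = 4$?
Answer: $-227878$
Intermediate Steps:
$R{\left(D \right)} = - 5 D$
$c{\left(v,A \right)} = 4 - v$
$M{\left(Y,h \right)} = 4 - h + 14 Y h$ ($M{\left(Y,h \right)} = 14 Y h - \left(-4 + h\right) = 4 - h + 14 Y h$)
$- 397 \left(M{\left(1,R{\left(-5 \right)} \right)} + 245\right) = - 397 \left(\left(4 - \left(-5\right) \left(-5\right) + 14 \cdot 1 \left(\left(-5\right) \left(-5\right)\right)\right) + 245\right) = - 397 \left(\left(4 - 25 + 14 \cdot 1 \cdot 25\right) + 245\right) = - 397 \left(\left(4 - 25 + 350\right) + 245\right) = - 397 \left(329 + 245\right) = \left(-397\right) 574 = -227878$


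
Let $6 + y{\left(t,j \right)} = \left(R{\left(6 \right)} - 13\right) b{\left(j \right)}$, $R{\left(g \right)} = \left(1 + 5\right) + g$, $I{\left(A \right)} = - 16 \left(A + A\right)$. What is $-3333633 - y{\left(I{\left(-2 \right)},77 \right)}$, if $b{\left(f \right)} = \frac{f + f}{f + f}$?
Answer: $-3333626$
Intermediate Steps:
$I{\left(A \right)} = - 32 A$ ($I{\left(A \right)} = - 16 \cdot 2 A = - 32 A$)
$R{\left(g \right)} = 6 + g$
$b{\left(f \right)} = 1$ ($b{\left(f \right)} = \frac{2 f}{2 f} = 2 f \frac{1}{2 f} = 1$)
$y{\left(t,j \right)} = -7$ ($y{\left(t,j \right)} = -6 + \left(\left(6 + 6\right) - 13\right) 1 = -6 + \left(12 - 13\right) 1 = -6 - 1 = -7$)
$-3333633 - y{\left(I{\left(-2 \right)},77 \right)} = -3333633 - -7 = -3333633 + 7 = -3333626$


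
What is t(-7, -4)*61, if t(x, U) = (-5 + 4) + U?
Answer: -305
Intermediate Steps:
t(x, U) = -1 + U
t(-7, -4)*61 = (-1 - 4)*61 = -5*61 = -305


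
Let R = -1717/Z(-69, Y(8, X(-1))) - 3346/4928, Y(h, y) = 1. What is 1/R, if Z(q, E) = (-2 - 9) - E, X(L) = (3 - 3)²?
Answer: 1056/150379 ≈ 0.0070223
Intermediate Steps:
X(L) = 0 (X(L) = 0² = 0)
Z(q, E) = -11 - E
R = 150379/1056 (R = -1717/(-11 - 1*1) - 3346/4928 = -1717/(-11 - 1) - 3346*1/4928 = -1717/(-12) - 239/352 = -1717*(-1/12) - 239/352 = 1717/12 - 239/352 = 150379/1056 ≈ 142.40)
1/R = 1/(150379/1056) = 1056/150379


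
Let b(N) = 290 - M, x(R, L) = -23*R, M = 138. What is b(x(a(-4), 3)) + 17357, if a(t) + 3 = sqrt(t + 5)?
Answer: 17509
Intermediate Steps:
a(t) = -3 + sqrt(5 + t) (a(t) = -3 + sqrt(t + 5) = -3 + sqrt(5 + t))
b(N) = 152 (b(N) = 290 - 1*138 = 290 - 138 = 152)
b(x(a(-4), 3)) + 17357 = 152 + 17357 = 17509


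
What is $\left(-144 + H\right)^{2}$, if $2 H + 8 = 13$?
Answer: $\frac{80089}{4} \approx 20022.0$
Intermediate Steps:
$H = \frac{5}{2}$ ($H = -4 + \frac{1}{2} \cdot 13 = -4 + \frac{13}{2} = \frac{5}{2} \approx 2.5$)
$\left(-144 + H\right)^{2} = \left(-144 + \frac{5}{2}\right)^{2} = \left(- \frac{283}{2}\right)^{2} = \frac{80089}{4}$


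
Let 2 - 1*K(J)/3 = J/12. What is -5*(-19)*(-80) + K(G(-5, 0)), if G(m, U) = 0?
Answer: -7594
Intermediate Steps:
K(J) = 6 - J/4 (K(J) = 6 - 3*J/12 = 6 - J/4)
-5*(-19)*(-80) + K(G(-5, 0)) = -5*(-19)*(-80) + (6 - ¼*0) = 95*(-80) + (6 + 0) = -7600 + 6 = -7594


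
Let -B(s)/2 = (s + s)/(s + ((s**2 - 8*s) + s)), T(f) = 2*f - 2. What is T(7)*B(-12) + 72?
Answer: 224/3 ≈ 74.667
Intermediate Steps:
T(f) = -2 + 2*f
B(s) = -4*s/(s**2 - 6*s) (B(s) = -2*(s + s)/(s + ((s**2 - 8*s) + s)) = -2*2*s/(s + (s**2 - 7*s)) = -2*2*s/(s**2 - 6*s) = -4*s/(s**2 - 6*s))
T(7)*B(-12) + 72 = (-2 + 2*7)*(-4/(-6 - 12)) + 72 = (-2 + 14)*(-4/(-18)) + 72 = 12*(-4*(-1/18)) + 72 = 12*(2/9) + 72 = 8/3 + 72 = 224/3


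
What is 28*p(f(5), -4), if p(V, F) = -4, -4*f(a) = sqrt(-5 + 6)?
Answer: -112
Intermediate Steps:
f(a) = -1/4 (f(a) = -sqrt(-5 + 6)/4 = -sqrt(1)/4 = -1/4*1 = -1/4)
28*p(f(5), -4) = 28*(-4) = -112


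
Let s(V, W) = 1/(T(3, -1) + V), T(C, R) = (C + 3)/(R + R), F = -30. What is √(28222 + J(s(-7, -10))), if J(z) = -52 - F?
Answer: 10*√282 ≈ 167.93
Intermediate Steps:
T(C, R) = (3 + C)/(2*R) (T(C, R) = (3 + C)/((2*R)) = (3 + C)*(1/(2*R)) = (3 + C)/(2*R))
s(V, W) = 1/(-3 + V) (s(V, W) = 1/((½)*(3 + 3)/(-1) + V) = 1/((½)*(-1)*6 + V) = 1/(-3 + V))
J(z) = -22 (J(z) = -52 - 1*(-30) = -52 + 30 = -22)
√(28222 + J(s(-7, -10))) = √(28222 - 22) = √28200 = 10*√282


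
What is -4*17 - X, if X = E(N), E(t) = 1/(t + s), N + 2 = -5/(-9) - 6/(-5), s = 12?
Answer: -36017/529 ≈ -68.085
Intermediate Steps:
N = -11/45 (N = -2 + (-5/(-9) - 6/(-5)) = -2 + (-5*(-1/9) - 6*(-1/5)) = -2 + (5/9 + 6/5) = -2 + 79/45 = -11/45 ≈ -0.24444)
E(t) = 1/(12 + t) (E(t) = 1/(t + 12) = 1/(12 + t))
X = 45/529 (X = 1/(12 - 11/45) = 1/(529/45) = 45/529 ≈ 0.085066)
-4*17 - X = -4*17 - 1*45/529 = -68 - 45/529 = -36017/529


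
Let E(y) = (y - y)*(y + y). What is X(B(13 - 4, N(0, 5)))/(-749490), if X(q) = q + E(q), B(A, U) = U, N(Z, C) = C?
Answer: -1/149898 ≈ -6.6712e-6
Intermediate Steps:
E(y) = 0 (E(y) = 0*(2*y) = 0)
X(q) = q (X(q) = q + 0 = q)
X(B(13 - 4, N(0, 5)))/(-749490) = 5/(-749490) = 5*(-1/749490) = -1/149898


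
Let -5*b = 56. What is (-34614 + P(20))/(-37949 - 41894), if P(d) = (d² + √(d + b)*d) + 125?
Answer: 34089/79843 - 8*√55/79843 ≈ 0.42621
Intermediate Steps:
b = -56/5 (b = -⅕*56 = -56/5 ≈ -11.200)
P(d) = 125 + d² + d*√(-56/5 + d) (P(d) = (d² + √(d - 56/5)*d) + 125 = (d² + √(-56/5 + d)*d) + 125 = (d² + d*√(-56/5 + d)) + 125 = 125 + d² + d*√(-56/5 + d))
(-34614 + P(20))/(-37949 - 41894) = (-34614 + (125 + 20² + (⅕)*20*√(-280 + 25*20)))/(-37949 - 41894) = (-34614 + (125 + 400 + (⅕)*20*√(-280 + 500)))/(-79843) = (-34614 + (125 + 400 + (⅕)*20*√220))*(-1/79843) = (-34614 + (125 + 400 + (⅕)*20*(2*√55)))*(-1/79843) = (-34614 + (125 + 400 + 8*√55))*(-1/79843) = (-34614 + (525 + 8*√55))*(-1/79843) = (-34089 + 8*√55)*(-1/79843) = 34089/79843 - 8*√55/79843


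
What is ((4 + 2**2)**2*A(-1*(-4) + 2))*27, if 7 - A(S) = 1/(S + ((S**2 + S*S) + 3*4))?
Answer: 60384/5 ≈ 12077.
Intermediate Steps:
A(S) = 7 - 1/(12 + S + 2*S**2) (A(S) = 7 - 1/(S + ((S**2 + S*S) + 3*4)) = 7 - 1/(S + ((S**2 + S**2) + 12)) = 7 - 1/(S + (2*S**2 + 12)) = 7 - 1/(S + (12 + 2*S**2)) = 7 - 1/(12 + S + 2*S**2))
((4 + 2**2)**2*A(-1*(-4) + 2))*27 = ((4 + 2**2)**2*((83 + 7*(-1*(-4) + 2) + 14*(-1*(-4) + 2)**2)/(12 + (-1*(-4) + 2) + 2*(-1*(-4) + 2)**2)))*27 = ((4 + 4)**2*((83 + 7*(4 + 2) + 14*(4 + 2)**2)/(12 + (4 + 2) + 2*(4 + 2)**2)))*27 = (8**2*((83 + 7*6 + 14*6**2)/(12 + 6 + 2*6**2)))*27 = (64*((83 + 42 + 14*36)/(12 + 6 + 2*36)))*27 = (64*((83 + 42 + 504)/(12 + 6 + 72)))*27 = (64*(629/90))*27 = (20128/45)*27 = 60384/5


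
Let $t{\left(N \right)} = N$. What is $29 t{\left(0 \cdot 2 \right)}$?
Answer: $0$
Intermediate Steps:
$29 t{\left(0 \cdot 2 \right)} = 29 \cdot 0 \cdot 2 = 29 \cdot 0 = 0$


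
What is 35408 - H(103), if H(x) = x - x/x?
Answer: 35306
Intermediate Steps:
H(x) = -1 + x (H(x) = x - 1*1 = x - 1 = -1 + x)
35408 - H(103) = 35408 - (-1 + 103) = 35408 - 1*102 = 35408 - 102 = 35306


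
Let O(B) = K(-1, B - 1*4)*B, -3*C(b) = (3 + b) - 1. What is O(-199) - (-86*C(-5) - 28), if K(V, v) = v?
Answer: 40511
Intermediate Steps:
C(b) = -⅔ - b/3 (C(b) = -((3 + b) - 1)/3 = -(2 + b)/3 = -⅔ - b/3)
O(B) = B*(-4 + B) (O(B) = (B - 1*4)*B = (B - 4)*B = (-4 + B)*B = B*(-4 + B))
O(-199) - (-86*C(-5) - 28) = -199*(-4 - 199) - (-86*(-⅔ - ⅓*(-5)) - 28) = -199*(-203) - (-86*(-⅔ + 5/3) - 28) = 40397 - (-86*1 - 28) = 40397 - (-86 - 28) = 40397 - 1*(-114) = 40397 + 114 = 40511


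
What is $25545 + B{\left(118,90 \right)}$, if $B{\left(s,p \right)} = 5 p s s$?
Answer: $6291345$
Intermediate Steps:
$B{\left(s,p \right)} = 5 p s^{2}$ ($B{\left(s,p \right)} = 5 p s s = 5 p s^{2}$)
$25545 + B{\left(118,90 \right)} = 25545 + 5 \cdot 90 \cdot 118^{2} = 25545 + 5 \cdot 90 \cdot 13924 = 25545 + 6265800 = 6291345$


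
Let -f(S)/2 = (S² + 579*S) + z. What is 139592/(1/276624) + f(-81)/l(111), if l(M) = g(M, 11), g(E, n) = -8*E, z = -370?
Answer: 4286209202111/111 ≈ 3.8614e+10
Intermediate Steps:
f(S) = 740 - 1158*S - 2*S² (f(S) = -2*((S² + 579*S) - 370) = -2*(-370 + S² + 579*S) = 740 - 1158*S - 2*S²)
l(M) = -8*M
139592/(1/276624) + f(-81)/l(111) = 139592/(1/276624) + (740 - 1158*(-81) - 2*(-81)²)/((-8*111)) = 139592/(1/276624) + (740 + 93798 - 2*6561)/(-888) = 139592*276624 + (740 + 93798 - 13122)*(-1/888) = 38614497408 + 81416*(-1/888) = 38614497408 - 10177/111 = 4286209202111/111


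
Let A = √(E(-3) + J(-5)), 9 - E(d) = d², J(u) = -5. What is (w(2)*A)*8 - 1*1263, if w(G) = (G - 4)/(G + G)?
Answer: -1263 - 4*I*√5 ≈ -1263.0 - 8.9443*I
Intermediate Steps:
E(d) = 9 - d²
w(G) = (-4 + G)/(2*G) (w(G) = (-4 + G)/((2*G)) = (-4 + G)*(1/(2*G)) = (-4 + G)/(2*G))
A = I*√5 (A = √((9 - 1*(-3)²) - 5) = √((9 - 1*9) - 5) = √((9 - 9) - 5) = √(0 - 5) = √(-5) = I*√5 ≈ 2.2361*I)
(w(2)*A)*8 - 1*1263 = (((½)*(-4 + 2)/2)*(I*√5))*8 - 1*1263 = (((½)*(½)*(-2))*(I*√5))*8 - 1263 = -I*√5/2*8 - 1263 = -4*I*√5 - 1263 = -1263 - 4*I*√5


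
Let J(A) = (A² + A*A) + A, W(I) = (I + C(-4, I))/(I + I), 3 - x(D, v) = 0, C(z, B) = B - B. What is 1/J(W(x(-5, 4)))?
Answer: 1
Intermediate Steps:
C(z, B) = 0
x(D, v) = 3 (x(D, v) = 3 - 1*0 = 3 + 0 = 3)
W(I) = ½ (W(I) = (I + 0)/(I + I) = I/((2*I)) = I*(1/(2*I)) = ½)
J(A) = A + 2*A² (J(A) = (A² + A²) + A = 2*A² + A = A + 2*A²)
1/J(W(x(-5, 4))) = 1/((1 + 2*(½))/2) = 1/((1 + 1)/2) = 1/((½)*2) = 1/1 = 1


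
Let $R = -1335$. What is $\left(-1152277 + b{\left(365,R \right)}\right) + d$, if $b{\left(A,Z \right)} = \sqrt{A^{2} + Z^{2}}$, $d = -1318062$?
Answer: $-2470339 + 5 \sqrt{76618} \approx -2.469 \cdot 10^{6}$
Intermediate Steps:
$\left(-1152277 + b{\left(365,R \right)}\right) + d = \left(-1152277 + \sqrt{365^{2} + \left(-1335\right)^{2}}\right) - 1318062 = \left(-1152277 + \sqrt{133225 + 1782225}\right) - 1318062 = \left(-1152277 + \sqrt{1915450}\right) - 1318062 = \left(-1152277 + 5 \sqrt{76618}\right) - 1318062 = -2470339 + 5 \sqrt{76618}$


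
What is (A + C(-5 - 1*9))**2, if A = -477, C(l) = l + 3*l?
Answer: 284089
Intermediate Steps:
C(l) = 4*l
(A + C(-5 - 1*9))**2 = (-477 + 4*(-5 - 1*9))**2 = (-477 + 4*(-5 - 9))**2 = (-477 + 4*(-14))**2 = (-477 - 56)**2 = (-533)**2 = 284089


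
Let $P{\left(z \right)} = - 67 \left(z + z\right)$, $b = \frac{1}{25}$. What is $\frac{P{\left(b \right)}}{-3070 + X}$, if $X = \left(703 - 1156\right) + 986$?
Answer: $\frac{134}{63425} \approx 0.0021127$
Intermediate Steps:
$X = 533$ ($X = -453 + 986 = 533$)
$b = \frac{1}{25} \approx 0.04$
$P{\left(z \right)} = - 134 z$ ($P{\left(z \right)} = - 67 \cdot 2 z = - 134 z$)
$\frac{P{\left(b \right)}}{-3070 + X} = \frac{\left(-134\right) \frac{1}{25}}{-3070 + 533} = - \frac{134}{25 \left(-2537\right)} = \left(- \frac{134}{25}\right) \left(- \frac{1}{2537}\right) = \frac{134}{63425}$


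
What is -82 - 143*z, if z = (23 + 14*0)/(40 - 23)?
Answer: -4683/17 ≈ -275.47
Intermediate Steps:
z = 23/17 (z = (23 + 0)/17 = 23*(1/17) = 23/17 ≈ 1.3529)
-82 - 143*z = -82 - 143*23/17 = -82 - 3289/17 = -4683/17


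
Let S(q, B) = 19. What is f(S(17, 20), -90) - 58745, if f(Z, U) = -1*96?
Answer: -58841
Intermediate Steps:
f(Z, U) = -96
f(S(17, 20), -90) - 58745 = -96 - 58745 = -58841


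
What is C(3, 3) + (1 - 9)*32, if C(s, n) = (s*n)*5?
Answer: -211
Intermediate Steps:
C(s, n) = 5*n*s (C(s, n) = (n*s)*5 = 5*n*s)
C(3, 3) + (1 - 9)*32 = 5*3*3 + (1 - 9)*32 = 45 - 8*32 = 45 - 256 = -211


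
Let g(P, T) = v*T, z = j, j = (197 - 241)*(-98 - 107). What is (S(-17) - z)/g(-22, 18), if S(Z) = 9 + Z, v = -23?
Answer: 4514/207 ≈ 21.807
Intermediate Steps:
j = 9020 (j = -44*(-205) = 9020)
z = 9020
g(P, T) = -23*T
(S(-17) - z)/g(-22, 18) = ((9 - 17) - 1*9020)/((-23*18)) = (-8 - 9020)/(-414) = -9028*(-1/414) = 4514/207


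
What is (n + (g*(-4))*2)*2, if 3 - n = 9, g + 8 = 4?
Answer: 52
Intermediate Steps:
g = -4 (g = -8 + 4 = -4)
n = -6 (n = 3 - 1*9 = 3 - 9 = -6)
(n + (g*(-4))*2)*2 = (-6 - 4*(-4)*2)*2 = (-6 + 16*2)*2 = (-6 + 32)*2 = 26*2 = 52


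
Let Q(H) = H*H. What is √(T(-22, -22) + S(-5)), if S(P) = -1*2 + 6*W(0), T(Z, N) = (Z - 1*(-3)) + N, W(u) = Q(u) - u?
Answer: I*√43 ≈ 6.5574*I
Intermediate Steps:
Q(H) = H²
W(u) = u² - u
T(Z, N) = 3 + N + Z (T(Z, N) = (Z + 3) + N = (3 + Z) + N = 3 + N + Z)
S(P) = -2 (S(P) = -1*2 + 6*(0*(-1 + 0)) = -2 + 6*(0*(-1)) = -2 + 6*0 = -2 + 0 = -2)
√(T(-22, -22) + S(-5)) = √((3 - 22 - 22) - 2) = √(-41 - 2) = √(-43) = I*√43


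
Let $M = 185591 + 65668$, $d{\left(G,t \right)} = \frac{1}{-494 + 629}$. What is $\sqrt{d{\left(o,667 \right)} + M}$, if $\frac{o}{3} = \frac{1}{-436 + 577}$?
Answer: $\frac{\sqrt{508799490}}{45} \approx 501.26$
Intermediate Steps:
$o = \frac{1}{47}$ ($o = \frac{3}{-436 + 577} = \frac{3}{141} = 3 \cdot \frac{1}{141} = \frac{1}{47} \approx 0.021277$)
$d{\left(G,t \right)} = \frac{1}{135}$
$M = 251259$
$\sqrt{d{\left(o,667 \right)} + M} = \sqrt{\frac{1}{135} + 251259} = \sqrt{\frac{33919966}{135}} = \frac{\sqrt{508799490}}{45}$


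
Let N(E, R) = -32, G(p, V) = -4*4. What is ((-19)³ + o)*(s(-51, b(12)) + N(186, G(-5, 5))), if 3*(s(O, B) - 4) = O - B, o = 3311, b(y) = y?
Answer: 173852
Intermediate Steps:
G(p, V) = -16
s(O, B) = 4 - B/3 + O/3 (s(O, B) = 4 + (O - B)/3 = 4 + (-B/3 + O/3) = 4 - B/3 + O/3)
((-19)³ + o)*(s(-51, b(12)) + N(186, G(-5, 5))) = ((-19)³ + 3311)*((4 - ⅓*12 + (⅓)*(-51)) - 32) = (-6859 + 3311)*((4 - 4 - 17) - 32) = -3548*(-17 - 32) = -3548*(-49) = 173852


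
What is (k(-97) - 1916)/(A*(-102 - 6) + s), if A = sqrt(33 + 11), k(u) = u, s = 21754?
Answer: -21895401/236361650 - 108702*sqrt(11)/118180825 ≈ -0.095686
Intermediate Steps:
A = 2*sqrt(11) (A = sqrt(44) = 2*sqrt(11) ≈ 6.6332)
(k(-97) - 1916)/(A*(-102 - 6) + s) = (-97 - 1916)/((2*sqrt(11))*(-102 - 6) + 21754) = -2013/((2*sqrt(11))*(-108) + 21754) = -2013/(-216*sqrt(11) + 21754) = -2013/(21754 - 216*sqrt(11))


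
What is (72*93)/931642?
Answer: 3348/465821 ≈ 0.0071873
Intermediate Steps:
(72*93)/931642 = 6696*(1/931642) = 3348/465821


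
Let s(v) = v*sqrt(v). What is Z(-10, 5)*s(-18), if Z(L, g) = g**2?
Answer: -1350*I*sqrt(2) ≈ -1909.2*I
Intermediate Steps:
s(v) = v**(3/2)
Z(-10, 5)*s(-18) = 5**2*(-18)**(3/2) = 25*(-54*I*sqrt(2)) = -1350*I*sqrt(2)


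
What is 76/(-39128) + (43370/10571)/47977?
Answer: -9211887133/4961086728994 ≈ -0.0018568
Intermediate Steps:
76/(-39128) + (43370/10571)/47977 = 76*(-1/39128) + (43370*(1/10571))*(1/47977) = -19/9782 + (43370/10571)*(1/47977) = -19/9782 + 43370/507164867 = -9211887133/4961086728994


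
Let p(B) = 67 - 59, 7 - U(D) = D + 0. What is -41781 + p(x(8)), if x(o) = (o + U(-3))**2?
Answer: -41773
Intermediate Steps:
U(D) = 7 - D (U(D) = 7 - (D + 0) = 7 - D)
x(o) = (10 + o)**2 (x(o) = (o + (7 - 1*(-3)))**2 = (o + (7 + 3))**2 = (o + 10)**2 = (10 + o)**2)
p(B) = 8
-41781 + p(x(8)) = -41781 + 8 = -41773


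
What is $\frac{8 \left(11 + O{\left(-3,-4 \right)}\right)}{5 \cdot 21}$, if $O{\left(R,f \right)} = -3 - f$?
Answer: $\frac{32}{35} \approx 0.91429$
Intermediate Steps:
$\frac{8 \left(11 + O{\left(-3,-4 \right)}\right)}{5 \cdot 21} = \frac{8 \left(11 - -1\right)}{5 \cdot 21} = \frac{8 \left(11 + \left(-3 + 4\right)\right)}{105} = 8 \left(11 + 1\right) \frac{1}{105} = 8 \cdot 12 \cdot \frac{1}{105} = 96 \cdot \frac{1}{105} = \frac{32}{35}$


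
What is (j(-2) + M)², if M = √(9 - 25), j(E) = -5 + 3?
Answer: -12 - 16*I ≈ -12.0 - 16.0*I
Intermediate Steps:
j(E) = -2
M = 4*I (M = √(-16) = 4*I ≈ 4.0*I)
(j(-2) + M)² = (-2 + 4*I)²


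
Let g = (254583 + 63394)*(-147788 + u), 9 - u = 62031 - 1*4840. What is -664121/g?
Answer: 664121/65175745690 ≈ 1.0190e-5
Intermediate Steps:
u = -57182 (u = 9 - (62031 - 1*4840) = 9 - (62031 - 4840) = 9 - 1*57191 = 9 - 57191 = -57182)
g = -65175745690 (g = (254583 + 63394)*(-147788 - 57182) = 317977*(-204970) = -65175745690)
-664121/g = -664121/(-65175745690) = -664121*(-1/65175745690) = 664121/65175745690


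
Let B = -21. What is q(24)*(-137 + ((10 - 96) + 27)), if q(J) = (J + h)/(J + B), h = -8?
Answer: -3136/3 ≈ -1045.3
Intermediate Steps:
q(J) = (-8 + J)/(-21 + J) (q(J) = (J - 8)/(J - 21) = (-8 + J)/(-21 + J))
q(24)*(-137 + ((10 - 96) + 27)) = ((-8 + 24)/(-21 + 24))*(-137 + ((10 - 96) + 27)) = (16/3)*(-137 + (-86 + 27)) = ((1/3)*16)*(-137 - 59) = (16/3)*(-196) = -3136/3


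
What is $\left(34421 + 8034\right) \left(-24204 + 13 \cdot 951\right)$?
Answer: $-502709655$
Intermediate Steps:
$\left(34421 + 8034\right) \left(-24204 + 13 \cdot 951\right) = 42455 \left(-24204 + 12363\right) = 42455 \left(-11841\right) = -502709655$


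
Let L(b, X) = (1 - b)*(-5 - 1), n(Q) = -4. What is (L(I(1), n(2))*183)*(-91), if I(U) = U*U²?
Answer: 0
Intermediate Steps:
I(U) = U³
L(b, X) = -6 + 6*b (L(b, X) = (1 - b)*(-6) = -6 + 6*b)
(L(I(1), n(2))*183)*(-91) = ((-6 + 6*1³)*183)*(-91) = ((-6 + 6*1)*183)*(-91) = ((-6 + 6)*183)*(-91) = (0*183)*(-91) = 0*(-91) = 0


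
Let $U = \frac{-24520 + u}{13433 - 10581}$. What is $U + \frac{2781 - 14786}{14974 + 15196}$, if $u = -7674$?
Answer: $- \frac{3591183}{307303} \approx -11.686$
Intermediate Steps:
$U = - \frac{16097}{1426}$ ($U = \frac{-24520 - 7674}{13433 - 10581} = - \frac{32194}{2852} = \left(-32194\right) \frac{1}{2852} = - \frac{16097}{1426} \approx -11.288$)
$U + \frac{2781 - 14786}{14974 + 15196} = - \frac{16097}{1426} + \frac{2781 - 14786}{14974 + 15196} = - \frac{16097}{1426} - \frac{12005}{30170} = - \frac{16097}{1426} - \frac{343}{862} = - \frac{3591183}{307303}$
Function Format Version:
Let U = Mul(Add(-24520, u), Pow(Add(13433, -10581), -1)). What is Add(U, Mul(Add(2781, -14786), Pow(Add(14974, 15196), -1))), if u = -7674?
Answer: Rational(-3591183, 307303) ≈ -11.686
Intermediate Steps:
U = Rational(-16097, 1426) (U = Mul(Add(-24520, -7674), Pow(Add(13433, -10581), -1)) = Mul(-32194, Pow(2852, -1)) = Mul(-32194, Rational(1, 2852)) = Rational(-16097, 1426) ≈ -11.288)
Add(U, Mul(Add(2781, -14786), Pow(Add(14974, 15196), -1))) = Add(Rational(-16097, 1426), Mul(Add(2781, -14786), Pow(Add(14974, 15196), -1))) = Add(Rational(-16097, 1426), Mul(-12005, Pow(30170, -1))) = Add(Rational(-16097, 1426), Mul(-12005, Rational(1, 30170))) = Add(Rational(-16097, 1426), Rational(-343, 862)) = Rational(-3591183, 307303)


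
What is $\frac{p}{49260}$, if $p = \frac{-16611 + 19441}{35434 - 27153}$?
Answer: $\frac{283}{40792206} \approx 6.9376 \cdot 10^{-6}$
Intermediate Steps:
$p = \frac{2830}{8281} \approx 0.34175$
$\frac{p}{49260} = \frac{2830}{8281 \cdot 49260} = \frac{2830}{8281} \cdot \frac{1}{49260} = \frac{283}{40792206}$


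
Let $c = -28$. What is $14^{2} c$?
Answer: $-5488$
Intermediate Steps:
$14^{2} c = 14^{2} \left(-28\right) = 196 \left(-28\right) = -5488$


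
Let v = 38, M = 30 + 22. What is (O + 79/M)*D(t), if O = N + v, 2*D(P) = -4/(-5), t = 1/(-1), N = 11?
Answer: 2627/130 ≈ 20.208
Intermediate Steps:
M = 52
t = -1
D(P) = ⅖ (D(P) = (-4/(-5))/2 = (-4*(-⅕))/2 = (½)*(⅘) = ⅖)
O = 49 (O = 11 + 38 = 49)
(O + 79/M)*D(t) = (49 + 79/52)*(⅖) = (2627/52)*(⅖) = 2627/130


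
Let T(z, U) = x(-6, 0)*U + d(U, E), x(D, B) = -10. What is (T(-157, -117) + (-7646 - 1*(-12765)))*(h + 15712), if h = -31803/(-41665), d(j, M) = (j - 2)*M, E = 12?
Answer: 3182361967663/41665 ≈ 7.6380e+7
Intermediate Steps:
d(j, M) = M*(-2 + j) (d(j, M) = (-2 + j)*M = M*(-2 + j))
h = 31803/41665 (h = -31803*(-1/41665) = 31803/41665 ≈ 0.76330)
T(z, U) = -24 + 2*U (T(z, U) = -10*U + 12*(-2 + U) = -10*U + (-24 + 12*U) = -24 + 2*U)
(T(-157, -117) + (-7646 - 1*(-12765)))*(h + 15712) = ((-24 + 2*(-117)) + (-7646 - 1*(-12765)))*(31803/41665 + 15712) = ((-24 - 234) + (-7646 + 12765))*(654672283/41665) = (-258 + 5119)*(654672283/41665) = 4861*(654672283/41665) = 3182361967663/41665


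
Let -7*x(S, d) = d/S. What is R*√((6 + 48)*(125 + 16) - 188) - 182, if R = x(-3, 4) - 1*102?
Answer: -182 - 2138*√7426/21 ≈ -8955.4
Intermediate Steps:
x(S, d) = -d/(7*S)
R = -2138/21 (R = -⅐*4/(-3) - 1*102 = -⅐*4*(-⅓) - 102 = 4/21 - 102 = -2138/21 ≈ -101.81)
R*√((6 + 48)*(125 + 16) - 188) - 182 = -2138*√((6 + 48)*(125 + 16) - 188)/21 - 182 = -2138*√(54*141 - 188)/21 - 182 = -2138*√(7614 - 188)/21 - 182 = -2138*√7426/21 - 182 = -182 - 2138*√7426/21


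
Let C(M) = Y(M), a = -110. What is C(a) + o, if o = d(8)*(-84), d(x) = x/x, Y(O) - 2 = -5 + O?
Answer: -197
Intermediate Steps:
Y(O) = -3 + O (Y(O) = 2 + (-5 + O) = -3 + O)
C(M) = -3 + M
d(x) = 1
o = -84 (o = 1*(-84) = -84)
C(a) + o = (-3 - 110) - 84 = -113 - 84 = -197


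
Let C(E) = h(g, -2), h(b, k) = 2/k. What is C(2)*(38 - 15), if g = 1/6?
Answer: -23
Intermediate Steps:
g = ⅙ ≈ 0.16667
C(E) = -1 (C(E) = 2/(-2) = 2*(-½) = -1)
C(2)*(38 - 15) = -(38 - 15) = -1*23 = -23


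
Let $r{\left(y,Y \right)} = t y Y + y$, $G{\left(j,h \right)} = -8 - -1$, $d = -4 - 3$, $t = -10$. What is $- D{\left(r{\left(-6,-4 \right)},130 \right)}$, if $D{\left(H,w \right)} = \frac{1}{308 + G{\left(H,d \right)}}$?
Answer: $- \frac{1}{301} \approx -0.0033223$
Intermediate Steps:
$d = -7$
$G{\left(j,h \right)} = -7$ ($G{\left(j,h \right)} = -8 + 1 = -7$)
$r{\left(y,Y \right)} = y - 10 Y y$ ($r{\left(y,Y \right)} = - 10 y Y + y = - 10 Y y + y = y - 10 Y y$)
$D{\left(H,w \right)} = \frac{1}{301}$ ($D{\left(H,w \right)} = \frac{1}{308 - 7} = \frac{1}{301}$)
$- D{\left(r{\left(-6,-4 \right)},130 \right)} = \left(-1\right) \frac{1}{301} = - \frac{1}{301}$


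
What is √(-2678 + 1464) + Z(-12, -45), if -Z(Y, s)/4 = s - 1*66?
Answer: 444 + I*√1214 ≈ 444.0 + 34.843*I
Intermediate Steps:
Z(Y, s) = 264 - 4*s (Z(Y, s) = -4*(s - 1*66) = -4*(s - 66) = -4*(-66 + s) = 264 - 4*s)
√(-2678 + 1464) + Z(-12, -45) = √(-2678 + 1464) + (264 - 4*(-45)) = √(-1214) + (264 + 180) = I*√1214 + 444 = 444 + I*√1214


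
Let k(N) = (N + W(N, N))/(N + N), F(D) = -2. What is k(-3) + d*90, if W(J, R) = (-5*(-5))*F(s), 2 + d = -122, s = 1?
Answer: -66907/6 ≈ -11151.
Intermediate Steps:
d = -124 (d = -2 - 122 = -124)
W(J, R) = -50 (W(J, R) = -5*(-5)*(-2) = 25*(-2) = -50)
k(N) = (-50 + N)/(2*N) (k(N) = (N - 50)/(N + N) = (-50 + N)/((2*N)) = (-50 + N)*(1/(2*N)) = (-50 + N)/(2*N))
k(-3) + d*90 = (1/2)*(-50 - 3)/(-3) - 124*90 = (1/2)*(-1/3)*(-53) - 11160 = 53/6 - 11160 = -66907/6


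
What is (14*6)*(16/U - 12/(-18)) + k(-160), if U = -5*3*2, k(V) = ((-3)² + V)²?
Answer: 114061/5 ≈ 22812.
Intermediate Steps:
k(V) = (9 + V)²
U = -30 (U = -15*2 = -30)
(14*6)*(16/U - 12/(-18)) + k(-160) = (14*6)*(16/(-30) - 12/(-18)) + (9 - 160)² = 84*(16*(-1/30) - 12*(-1/18)) + (-151)² = 84*(-8/15 + ⅔) + 22801 = 84*(2/15) + 22801 = 56/5 + 22801 = 114061/5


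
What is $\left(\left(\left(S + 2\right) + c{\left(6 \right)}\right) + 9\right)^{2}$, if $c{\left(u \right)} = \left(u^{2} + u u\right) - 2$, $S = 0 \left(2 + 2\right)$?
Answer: $6561$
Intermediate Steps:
$S = 0$ ($S = 0 \cdot 4 = 0$)
$c{\left(u \right)} = -2 + 2 u^{2}$ ($c{\left(u \right)} = \left(u^{2} + u^{2}\right) - 2 = 2 u^{2} - 2 = -2 + 2 u^{2}$)
$\left(\left(\left(S + 2\right) + c{\left(6 \right)}\right) + 9\right)^{2} = \left(\left(\left(0 + 2\right) - \left(2 - 2 \cdot 6^{2}\right)\right) + 9\right)^{2} = \left(\left(2 + \left(-2 + 2 \cdot 36\right)\right) + 9\right)^{2} = \left(\left(2 + \left(-2 + 72\right)\right) + 9\right)^{2} = \left(\left(2 + 70\right) + 9\right)^{2} = \left(72 + 9\right)^{2} = 81^{2} = 6561$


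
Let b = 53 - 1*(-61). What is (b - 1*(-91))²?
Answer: 42025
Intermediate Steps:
b = 114 (b = 53 + 61 = 114)
(b - 1*(-91))² = (114 - 1*(-91))² = (114 + 91)² = 205² = 42025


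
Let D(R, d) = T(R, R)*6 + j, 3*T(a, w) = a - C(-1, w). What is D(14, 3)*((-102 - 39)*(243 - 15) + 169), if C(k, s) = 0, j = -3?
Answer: -799475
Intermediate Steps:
T(a, w) = a/3 (T(a, w) = (a - 1*0)/3 = (a + 0)/3 = a/3)
D(R, d) = -3 + 2*R (D(R, d) = (R/3)*6 - 3 = 2*R - 3 = -3 + 2*R)
D(14, 3)*((-102 - 39)*(243 - 15) + 169) = (-3 + 2*14)*((-102 - 39)*(243 - 15) + 169) = (-3 + 28)*(-141*228 + 169) = 25*(-32148 + 169) = 25*(-31979) = -799475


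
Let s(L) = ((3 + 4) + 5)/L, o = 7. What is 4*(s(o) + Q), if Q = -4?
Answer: -64/7 ≈ -9.1429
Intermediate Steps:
s(L) = 12/L (s(L) = (7 + 5)/L = 12/L)
4*(s(o) + Q) = 4*(12/7 - 4) = 4*(-16/7) = -64/7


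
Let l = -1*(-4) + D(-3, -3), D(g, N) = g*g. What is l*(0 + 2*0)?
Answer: 0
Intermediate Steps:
D(g, N) = g²
l = 13 (l = -1*(-4) + (-3)² = 4 + 9 = 13)
l*(0 + 2*0) = 13*(0 + 2*0) = 13*(0 + 0) = 13*0 = 0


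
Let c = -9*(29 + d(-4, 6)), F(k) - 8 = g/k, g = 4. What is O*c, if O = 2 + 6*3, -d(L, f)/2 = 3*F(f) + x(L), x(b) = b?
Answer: 2700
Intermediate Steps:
F(k) = 8 + 4/k
d(L, f) = -48 - 24/f - 2*L (d(L, f) = -2*(3*(8 + 4/f) + L) = -2*((24 + 12/f) + L) = -2*(24 + L + 12/f) = -48 - 24/f - 2*L)
c = 135 (c = -9*(29 + (-48 - 24/6 - 2*(-4))) = -9*(29 + (-48 - 24*1/6 + 8)) = -9*(29 + (-48 - 4 + 8)) = -9*(29 - 44) = -9*(-15) = 135)
O = 20 (O = 2 + 18 = 20)
O*c = 20*135 = 2700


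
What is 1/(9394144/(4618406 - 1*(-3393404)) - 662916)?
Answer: -4005905/2655573821908 ≈ -1.5085e-6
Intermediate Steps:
1/(9394144/(4618406 - 1*(-3393404)) - 662916) = 1/(9394144/(4618406 + 3393404) - 662916) = 1/(9394144/8011810 - 662916) = 1/(9394144*(1/8011810) - 662916) = 1/(4697072/4005905 - 662916) = 1/(-2655573821908/4005905) = -4005905/2655573821908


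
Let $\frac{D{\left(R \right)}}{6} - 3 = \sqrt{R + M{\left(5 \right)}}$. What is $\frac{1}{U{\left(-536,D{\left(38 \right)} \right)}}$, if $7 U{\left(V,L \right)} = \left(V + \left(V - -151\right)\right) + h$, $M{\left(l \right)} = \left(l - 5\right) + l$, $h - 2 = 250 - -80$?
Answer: $- \frac{7}{589} \approx -0.011885$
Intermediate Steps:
$h = 332$ ($h = 2 + \left(250 - -80\right) = 2 + \left(250 + 80\right) = 2 + 330 = 332$)
$M{\left(l \right)} = -5 + 2 l$ ($M{\left(l \right)} = \left(-5 + l\right) + l = -5 + 2 l$)
$D{\left(R \right)} = 18 + 6 \sqrt{5 + R}$ ($D{\left(R \right)} = 18 + 6 \sqrt{R + \left(-5 + 2 \cdot 5\right)} = 18 + 6 \sqrt{R + \left(-5 + 10\right)} = 18 + 6 \sqrt{R + 5} = 18 + 6 \sqrt{5 + R}$)
$U{\left(V,L \right)} = 69 + \frac{2 V}{7}$ ($U{\left(V,L \right)} = \frac{\left(V + \left(V - -151\right)\right) + 332}{7} = \frac{\left(V + \left(V + 151\right)\right) + 332}{7} = \frac{\left(V + \left(151 + V\right)\right) + 332}{7} = \frac{\left(151 + 2 V\right) + 332}{7} = \frac{483 + 2 V}{7} = 69 + \frac{2 V}{7}$)
$\frac{1}{U{\left(-536,D{\left(38 \right)} \right)}} = \frac{1}{69 + \frac{2}{7} \left(-536\right)} = \frac{1}{69 - \frac{1072}{7}} = \frac{1}{- \frac{589}{7}} = - \frac{7}{589}$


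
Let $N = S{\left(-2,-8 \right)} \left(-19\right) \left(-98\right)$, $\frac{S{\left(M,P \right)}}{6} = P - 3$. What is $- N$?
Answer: $122892$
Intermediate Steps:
$S{\left(M,P \right)} = -18 + 6 P$ ($S{\left(M,P \right)} = 6 \left(P - 3\right) = 6 \left(-3 + P\right) = -18 + 6 P$)
$N = -122892$ ($N = \left(-18 + 6 \left(-8\right)\right) \left(-19\right) \left(-98\right) = \left(-18 - 48\right) \left(-19\right) \left(-98\right) = \left(-66\right) \left(-19\right) \left(-98\right) = 1254 \left(-98\right) = -122892$)
$- N = \left(-1\right) \left(-122892\right) = 122892$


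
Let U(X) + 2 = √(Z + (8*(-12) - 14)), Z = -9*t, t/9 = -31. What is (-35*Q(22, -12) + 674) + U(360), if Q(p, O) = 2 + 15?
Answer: 126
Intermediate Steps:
t = -279 (t = 9*(-31) = -279)
Q(p, O) = 17
Z = 2511 (Z = -9*(-279) = 2511)
U(X) = 47 (U(X) = -2 + √(2511 + (8*(-12) - 14)) = -2 + √(2511 + (-96 - 14)) = -2 + √(2511 - 110) = -2 + √2401 = -2 + 49 = 47)
(-35*Q(22, -12) + 674) + U(360) = (-35*17 + 674) + 47 = (-595 + 674) + 47 = 79 + 47 = 126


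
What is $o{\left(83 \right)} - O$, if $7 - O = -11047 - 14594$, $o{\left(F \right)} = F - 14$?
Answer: $-25579$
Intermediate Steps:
$o{\left(F \right)} = -14 + F$
$O = 25648$ ($O = 7 - \left(-11047 - 14594\right) = 7 - -25641 = 7 + 25641 = 25648$)
$o{\left(83 \right)} - O = \left(-14 + 83\right) - 25648 = 69 - 25648 = -25579$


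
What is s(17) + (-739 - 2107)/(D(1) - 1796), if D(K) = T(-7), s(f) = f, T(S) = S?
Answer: 33497/1803 ≈ 18.578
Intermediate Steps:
D(K) = -7
s(17) + (-739 - 2107)/(D(1) - 1796) = 17 + (-739 - 2107)/(-7 - 1796) = 17 - 2846/(-1803) = 17 - 2846*(-1/1803) = 17 + 2846/1803 = 33497/1803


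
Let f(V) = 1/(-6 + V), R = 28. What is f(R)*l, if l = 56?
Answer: 28/11 ≈ 2.5455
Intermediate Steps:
f(R)*l = 56/(-6 + 28) = 56/22 = (1/22)*56 = 28/11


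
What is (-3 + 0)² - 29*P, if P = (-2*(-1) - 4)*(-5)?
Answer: -281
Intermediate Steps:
P = 10 (P = (2 - 4)*(-5) = -2*(-5) = 10)
(-3 + 0)² - 29*P = (-3 + 0)² - 29*10 = (-3)² - 290 = 9 - 290 = -281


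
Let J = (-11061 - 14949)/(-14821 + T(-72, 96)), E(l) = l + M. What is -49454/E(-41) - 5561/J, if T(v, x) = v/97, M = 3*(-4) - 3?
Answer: -80738656891/35321580 ≈ -2285.8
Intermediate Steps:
M = -15 (M = -12 - 3 = -15)
T(v, x) = v/97 (T(v, x) = v*(1/97) = v/97)
E(l) = -15 + l (E(l) = l - 15 = -15 + l)
J = 2522970/1437709 (J = (-11061 - 14949)/(-14821 + (1/97)*(-72)) = -26010/(-14821 - 72/97) = -26010/(-1437709/97) = -26010*(-97/1437709) = 2522970/1437709 ≈ 1.7549)
-49454/E(-41) - 5561/J = -49454/(-15 - 41) - 5561/2522970/1437709 = -49454/(-56) - 5561*1437709/2522970 = -49454*(-1/56) - 7995099749/2522970 = 24727/28 - 7995099749/2522970 = -80738656891/35321580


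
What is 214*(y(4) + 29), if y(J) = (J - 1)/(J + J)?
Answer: 25145/4 ≈ 6286.3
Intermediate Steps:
y(J) = (-1 + J)/(2*J) (y(J) = (-1 + J)/((2*J)) = (-1 + J)*(1/(2*J)) = (-1 + J)/(2*J))
214*(y(4) + 29) = 214*((1/2)*(-1 + 4)/4 + 29) = 214*((1/2)*(1/4)*3 + 29) = 214*(3/8 + 29) = 214*(235/8) = 25145/4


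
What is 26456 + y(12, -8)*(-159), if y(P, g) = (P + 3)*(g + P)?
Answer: 16916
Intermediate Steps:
y(P, g) = (3 + P)*(P + g)
26456 + y(12, -8)*(-159) = 26456 + (12**2 + 3*12 + 3*(-8) + 12*(-8))*(-159) = 26456 + (144 + 36 - 24 - 96)*(-159) = 26456 + 60*(-159) = 26456 - 9540 = 16916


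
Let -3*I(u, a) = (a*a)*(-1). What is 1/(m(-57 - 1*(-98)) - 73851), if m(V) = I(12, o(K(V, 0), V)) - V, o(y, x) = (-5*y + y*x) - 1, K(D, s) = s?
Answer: -3/221675 ≈ -1.3533e-5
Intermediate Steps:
o(y, x) = -1 - 5*y + x*y (o(y, x) = (-5*y + x*y) - 1 = -1 - 5*y + x*y)
I(u, a) = a²/3 (I(u, a) = -a*a*(-1)/3 = -a²*(-1)/3 = -(-1)*a²/3 = a²/3)
m(V) = ⅓ - V (m(V) = (-1 - 5*0 + V*0)²/3 - V = (-1 + 0 + 0)²/3 - V = (⅓)*(-1)² - V = (⅓)*1 - V = ⅓ - V)
1/(m(-57 - 1*(-98)) - 73851) = 1/((⅓ - (-57 - 1*(-98))) - 73851) = 1/((⅓ - (-57 + 98)) - 73851) = 1/((⅓ - 1*41) - 73851) = 1/((⅓ - 41) - 73851) = 1/(-122/3 - 73851) = 1/(-221675/3) = -3/221675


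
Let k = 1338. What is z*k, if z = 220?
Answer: 294360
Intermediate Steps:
z*k = 220*1338 = 294360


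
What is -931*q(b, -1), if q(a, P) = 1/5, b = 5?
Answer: -931/5 ≈ -186.20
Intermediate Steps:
q(a, P) = ⅕
-931*q(b, -1) = -931*⅕ = -931/5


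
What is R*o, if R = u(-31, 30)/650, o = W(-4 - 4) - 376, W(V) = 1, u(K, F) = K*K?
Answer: -14415/26 ≈ -554.42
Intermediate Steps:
u(K, F) = K**2
o = -375 (o = 1 - 376 = -375)
R = 961/650 (R = (-31)**2/650 = 961*(1/650) = 961/650 ≈ 1.4785)
R*o = (961/650)*(-375) = -14415/26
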